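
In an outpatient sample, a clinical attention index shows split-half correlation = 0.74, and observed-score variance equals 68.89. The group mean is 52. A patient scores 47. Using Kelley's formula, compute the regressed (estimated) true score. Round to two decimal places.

47.75

Full-length reliability (Spearman-Brown) = 2(0.74)/(1+0.74) ≈ 0.8506
T̂ = 0.8506(47) + 0.1494(52) ≈ 47.7471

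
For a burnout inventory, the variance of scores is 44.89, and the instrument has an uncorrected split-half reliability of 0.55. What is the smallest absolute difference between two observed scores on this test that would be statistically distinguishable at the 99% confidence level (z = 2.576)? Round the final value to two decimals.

13.15

SD = √44.89 = 6.700
Spearman-Brown: r = 2(0.55) / (1 + 0.55) = 1.100 / 1.550 ≈ 0.710
SEM = 6.700·√(1 − 0.710) ≈ 3.610
Standard error of the difference = 3.610·√2 ≈ 5.105
Smallest detectable difference = 2.576·5.105 ≈ 13.152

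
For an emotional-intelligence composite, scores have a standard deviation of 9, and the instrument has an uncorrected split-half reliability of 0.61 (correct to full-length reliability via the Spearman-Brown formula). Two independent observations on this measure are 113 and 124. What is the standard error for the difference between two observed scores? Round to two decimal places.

Full-length reliability (Spearman-Brown) = 2(0.61)/(1+0.61) ≈ 0.7578
SEM = 9.0000 * √(1 − 0.7578) = 9.0000 * √0.2422 ≈ 9.0000 * 0.4922 ≈ 4.4296
SE_diff = SEM * √2 ≈ 4.4296 * 1.4142 ≈ 6.2644

6.26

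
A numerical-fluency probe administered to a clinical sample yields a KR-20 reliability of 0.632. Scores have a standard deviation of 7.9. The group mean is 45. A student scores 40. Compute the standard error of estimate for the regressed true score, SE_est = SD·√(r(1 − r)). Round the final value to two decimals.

3.81

SE_est = 7.900·√[r(1 − r)] ≃ 3.810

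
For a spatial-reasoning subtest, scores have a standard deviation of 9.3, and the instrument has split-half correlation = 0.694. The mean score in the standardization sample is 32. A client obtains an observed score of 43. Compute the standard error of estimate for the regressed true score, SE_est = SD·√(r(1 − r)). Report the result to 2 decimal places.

3.58

Spearman-Brown: r = 2(0.694) / (1 + 0.694) = 1.388 / 1.694 ≃ 0.819
SE_est = 9.300·√[r(1 − r)] ≃ 3.578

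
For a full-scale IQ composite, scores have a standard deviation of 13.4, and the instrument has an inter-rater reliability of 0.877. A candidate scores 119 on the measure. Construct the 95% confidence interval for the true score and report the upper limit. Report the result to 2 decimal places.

SEM = 13.40000*√(1 − 0.87700) ≈ 4.69956
1.96 * SEM ≈ 9.21114
Upper bound: 119 + 9.21114 = 128.21114

128.21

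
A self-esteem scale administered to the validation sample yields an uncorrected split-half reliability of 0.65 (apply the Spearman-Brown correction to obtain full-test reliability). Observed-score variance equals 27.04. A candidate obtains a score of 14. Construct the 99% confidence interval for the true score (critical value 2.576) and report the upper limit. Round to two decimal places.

20.17

σ = 27.04^(1/2) = 5.200
r_full = 2·0.65 / (1 + 0.65) ≈ 0.788
SEM = 5.200 * √(1 − 0.788) = 5.200 * √0.212 ≈ 5.200 * 0.461 ≈ 2.395
Margin = 2.576 * 2.395 ≈ 6.169
Upper limit = 14 + 6.169 ≈ 20.169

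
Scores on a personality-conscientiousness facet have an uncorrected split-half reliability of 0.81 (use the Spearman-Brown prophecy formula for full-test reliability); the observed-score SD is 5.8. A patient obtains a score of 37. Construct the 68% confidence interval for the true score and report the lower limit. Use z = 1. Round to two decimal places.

Spearman-Brown: r = 2(0.81) / (1 + 0.81) = 1.6200 / 1.8100 ≃ 0.8950
SEM = 5.8000 * √(1 − 0.8950) = 5.8000 * √0.1050 ≃ 5.8000 * 0.3240 ≃ 1.8792
Margin = 1 * 1.8792 ≃ 1.8792
Lower limit = 37 − 1.8792 ≃ 35.1208

35.12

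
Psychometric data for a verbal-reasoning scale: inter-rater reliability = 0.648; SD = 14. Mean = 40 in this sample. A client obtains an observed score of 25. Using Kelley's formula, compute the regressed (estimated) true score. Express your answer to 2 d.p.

30.28

T̂ = 0.64800(25) + 0.35200(40) ≈ 30.28000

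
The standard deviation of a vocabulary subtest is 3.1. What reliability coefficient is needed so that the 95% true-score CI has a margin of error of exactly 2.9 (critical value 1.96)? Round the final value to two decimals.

0.77

Required SEM = 2.9 / 1.96 ≃ 1.47959
r = 1 − (SEM / SD)² = 1 − (1.47959 / 3.1)² ≃ 1 − 0.22780 ≃ 0.77220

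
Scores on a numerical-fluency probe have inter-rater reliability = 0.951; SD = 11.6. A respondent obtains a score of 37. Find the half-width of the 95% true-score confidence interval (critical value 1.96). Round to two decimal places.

SEM = 11.60000*√(1 − 0.95100) ≈ 2.56777
1.96 * SEM ≈ 5.03283

5.03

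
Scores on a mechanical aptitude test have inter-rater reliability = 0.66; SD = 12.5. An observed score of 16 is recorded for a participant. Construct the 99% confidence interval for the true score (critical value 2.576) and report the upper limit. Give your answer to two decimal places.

34.78

SEM = 12.50000 * √(1 − 0.66000) = 12.50000 * √0.34000 ≈ 12.50000 * 0.58310 ≈ 7.28869
Half-width = 2.576*7.28869 ≈ 18.77567
Upper bound: 16 + 18.77567 = 34.77567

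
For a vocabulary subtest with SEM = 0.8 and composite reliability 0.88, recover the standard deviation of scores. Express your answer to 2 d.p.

2.31

SD = SEM / √(1 − r) = 0.8 / √0.120 ≈ 0.8 / 0.346 ≈ 2.309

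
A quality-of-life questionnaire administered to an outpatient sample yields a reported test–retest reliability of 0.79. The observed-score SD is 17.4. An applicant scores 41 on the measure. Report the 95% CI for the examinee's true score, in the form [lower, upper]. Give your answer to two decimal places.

[25.37, 56.63]

The standard error of measurement is 17.400·√(1 − 0.790) ≃ 17.400·0.458 ≃ 7.974.
Margin = 1.96 · 7.974 ≃ 15.628
Interval: (25.372, 56.628)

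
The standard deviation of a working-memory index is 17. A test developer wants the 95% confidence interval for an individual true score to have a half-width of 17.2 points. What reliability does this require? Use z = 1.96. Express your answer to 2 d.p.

0.73

Required SEM = 17.2 / 1.96 ≈ 8.7755
r = 1 − (SEM / SD)² = 1 − (8.7755 / 17)² ≈ 1 − 0.2665 ≈ 0.7335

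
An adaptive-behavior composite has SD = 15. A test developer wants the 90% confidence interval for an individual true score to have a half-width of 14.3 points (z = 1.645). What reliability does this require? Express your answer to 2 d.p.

0.66

Required SEM = 14.3 / 1.645 ≈ 8.6930
r = 1 − (SEM / SD)² = 1 − (8.6930 / 15)² ≈ 1 − 0.3359 ≈ 0.6641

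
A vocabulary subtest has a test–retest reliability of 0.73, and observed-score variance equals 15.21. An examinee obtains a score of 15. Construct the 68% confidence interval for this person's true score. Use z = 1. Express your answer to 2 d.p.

σ = 15.21^(1/2) = 3.9000
SEM = 3.9000 * √(1 − 0.7300) = 3.9000 * √0.2700 ≃ 3.9000 * 0.5196 ≃ 2.0265
Half-width = 1*2.0265 ≃ 2.0265
Interval: (12.9735, 17.0265)

[12.97, 17.03]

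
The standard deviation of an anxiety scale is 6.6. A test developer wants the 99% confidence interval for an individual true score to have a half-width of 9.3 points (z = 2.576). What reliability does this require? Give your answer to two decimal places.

0.70

SEM needed = half-width / z = 9.3/2.576 ≈ 3.6102
Required reliability = 1 − (SEM/SD)² = 1 − 0.2992 ≈ 0.7008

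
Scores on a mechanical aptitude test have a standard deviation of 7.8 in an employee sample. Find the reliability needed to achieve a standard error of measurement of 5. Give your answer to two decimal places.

0.59

Required reliability = 1 − (SEM/SD)² = 1 − 0.411 ≈ 0.589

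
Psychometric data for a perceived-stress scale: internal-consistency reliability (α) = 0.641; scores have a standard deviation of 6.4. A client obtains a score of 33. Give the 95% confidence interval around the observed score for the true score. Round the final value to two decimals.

SEM = 6.40000 · √(1 − 0.64100) = 6.40000 · √0.35900 ≃ 6.40000 · 0.59917 ≃ 3.83466
Half-width = 1.96·3.83466 ≃ 7.51594
95% CI: 33 ± 7.51594 = [25.48406, 40.51594]

[25.48, 40.52]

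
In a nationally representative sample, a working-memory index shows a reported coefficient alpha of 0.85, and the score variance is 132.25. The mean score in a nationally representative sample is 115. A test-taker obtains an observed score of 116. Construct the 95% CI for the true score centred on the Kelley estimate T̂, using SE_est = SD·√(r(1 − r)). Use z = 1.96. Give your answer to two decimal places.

[107.80, 123.90]

SD = √132.25 ≈ 11.500
T̂ = r·X + (1 − r)·M = 0.850·116 + 0.150·115 = 98.600 + 17.250 ≈ 115.850
SE_est = 11.500·√[r(1 − r)] ≈ 4.106
CI = 115.850 ± 1.96 · 4.106 → [107.802, 123.898]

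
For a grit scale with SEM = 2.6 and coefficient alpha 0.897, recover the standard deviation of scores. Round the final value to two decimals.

8.10

SD = SEM / √(1 − r) = 2.6 / √0.103 ≈ 2.6 / 0.321 ≈ 8.101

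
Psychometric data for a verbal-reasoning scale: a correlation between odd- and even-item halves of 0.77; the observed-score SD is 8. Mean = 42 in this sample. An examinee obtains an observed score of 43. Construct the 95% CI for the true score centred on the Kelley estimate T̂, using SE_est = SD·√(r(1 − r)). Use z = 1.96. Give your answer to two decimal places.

Spearman-Brown: r = 2(0.77) / (1 + 0.77) = 1.540 / 1.770 ≈ 0.870
T̂ = 0.870(43) + 0.130(42) ≈ 42.870
SE_est = 8.000×√(0.870×0.130) ≈ 2.690
CI = 42.870 ± 1.96 × 2.690 → [37.598, 48.142]

[37.60, 48.14]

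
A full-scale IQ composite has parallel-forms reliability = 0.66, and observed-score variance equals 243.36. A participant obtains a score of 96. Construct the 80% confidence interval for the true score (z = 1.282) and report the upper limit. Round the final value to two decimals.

107.66

σ = 243.36^(1/2) = 15.600
The standard error of measurement is 15.600×√(1 − 0.660) ≈ 15.600×0.583 ≈ 9.096.
1.282 × SEM ≈ 11.661
Upper limit = 96 + 11.661 ≈ 107.661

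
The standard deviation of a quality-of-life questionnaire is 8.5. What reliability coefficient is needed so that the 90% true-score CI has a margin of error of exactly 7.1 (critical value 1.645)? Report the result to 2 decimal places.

0.74

SEM needed = half-width / z = 7.1/1.645 ≈ 4.316
r = 1 − (SEM / SD)² = 1 − (4.316 / 8.5)² ≈ 1 − 0.258 ≈ 0.742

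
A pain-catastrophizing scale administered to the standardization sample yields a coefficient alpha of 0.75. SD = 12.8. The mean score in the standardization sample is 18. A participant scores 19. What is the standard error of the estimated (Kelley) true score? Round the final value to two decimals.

SE_est = 12.800×√(0.750×0.250) ≈ 5.543

5.54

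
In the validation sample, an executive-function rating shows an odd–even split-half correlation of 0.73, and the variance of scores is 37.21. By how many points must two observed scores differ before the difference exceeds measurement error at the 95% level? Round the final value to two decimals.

6.68

SD = √37.21 = 6.10000
Spearman-Brown: r = 2(0.73) / (1 + 0.73) = 1.46000 / 1.73000 ≈ 0.84393
SEM = 6.10000 · √(1 − 0.84393) = 6.10000 · √0.15607 ≈ 6.10000 · 0.39506 ≈ 2.40984
SE_diff = √2 · SEM ≈ 3.40803
Minimum reliable difference = 1.96 · SE_diff ≈ 1.96 · 3.40803 ≈ 6.67974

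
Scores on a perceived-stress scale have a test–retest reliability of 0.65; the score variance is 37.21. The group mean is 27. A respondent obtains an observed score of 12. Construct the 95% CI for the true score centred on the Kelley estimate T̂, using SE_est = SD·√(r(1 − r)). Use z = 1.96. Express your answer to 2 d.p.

[11.55, 22.95]

σ = 37.21^(1/2) = 6.1000
T̂ = r·X + (1 − r)·M = 0.6500×12 + 0.3500×27 = 7.8000 + 9.4500 ≈ 17.2500
SE_est = SD × √(r(1 − r)) = 6.1000 × √0.2275 ≈ 6.1000 × 0.4770 ≈ 2.9095
95% CI: 17.2500 ± 5.7026 ≈ (11.5474, 22.9526)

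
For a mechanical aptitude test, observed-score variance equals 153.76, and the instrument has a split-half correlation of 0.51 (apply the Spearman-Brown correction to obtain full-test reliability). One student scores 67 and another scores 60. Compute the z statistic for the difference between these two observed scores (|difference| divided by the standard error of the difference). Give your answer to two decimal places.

SD = √153.76 ≈ 12.400
r_full = 2·0.51 / (1 + 0.51) ≈ 0.675
SEM = 12.400·√(1 − 0.675) ≈ 7.064
Standard error of the difference = 7.064·√2 ≈ 9.990
z = 7 / 9.990 ≈ 0.701

0.70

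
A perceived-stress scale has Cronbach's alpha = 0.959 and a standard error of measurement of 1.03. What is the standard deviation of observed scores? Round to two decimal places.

5.09

SD = 1.03 / √(1 − 0.959) ≈ 5.08681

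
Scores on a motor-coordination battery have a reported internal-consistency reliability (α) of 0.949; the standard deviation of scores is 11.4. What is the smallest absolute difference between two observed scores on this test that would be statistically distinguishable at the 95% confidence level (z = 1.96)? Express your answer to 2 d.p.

The standard error of measurement is 11.4000·√(1 − 0.9490) ≈ 11.4000·0.2258 ≈ 2.5745.
SE_diff = SEM · √2 ≈ 2.5745 · 1.4142 ≈ 3.6409
Smallest detectable difference = 1.96·3.6409 ≈ 7.1361

7.14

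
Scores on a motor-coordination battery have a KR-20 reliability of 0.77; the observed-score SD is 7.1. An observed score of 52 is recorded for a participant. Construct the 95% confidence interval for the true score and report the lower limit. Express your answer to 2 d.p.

SEM = 7.100 · √(1 − 0.770) = 7.100 · √0.230 ≈ 7.100 · 0.480 ≈ 3.405
Margin = 1.96 · 3.405 ≈ 6.674
Lower bound: 52 − 6.674 = 45.326

45.33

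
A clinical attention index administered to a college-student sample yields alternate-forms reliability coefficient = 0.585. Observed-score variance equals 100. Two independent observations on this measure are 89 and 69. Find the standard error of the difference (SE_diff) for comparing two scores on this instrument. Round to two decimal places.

SD = √100 = 10.000
SEM = 10.000 × √(1 − 0.585) = 10.000 × √0.415 ≈ 10.000 × 0.644 ≈ 6.442
SE_diff = SEM × √2 ≈ 6.442 × 1.414 ≈ 9.110

9.11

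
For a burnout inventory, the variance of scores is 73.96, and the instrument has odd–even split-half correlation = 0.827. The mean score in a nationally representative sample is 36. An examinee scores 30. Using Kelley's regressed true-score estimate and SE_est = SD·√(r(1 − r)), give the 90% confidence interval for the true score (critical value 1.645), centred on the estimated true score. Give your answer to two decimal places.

[26.43, 34.71]

SD = √73.96 ≈ 8.60000
r_full = 2·0.827 / (1 + 0.827) ≈ 0.90531
T̂ = r·X + (1 − r)·M = 0.90531×30 + 0.09469×36 ≈ 27.15928 + 3.40887 ≈ 30.56814
SE_est = SD × √(r(1 − r)) = 8.60000 × √0.08572 ≈ 8.60000 × 0.29279 ≈ 2.51797
CI = 30.56814 ± 1.645 × 2.51797 → [26.42608, 34.71021]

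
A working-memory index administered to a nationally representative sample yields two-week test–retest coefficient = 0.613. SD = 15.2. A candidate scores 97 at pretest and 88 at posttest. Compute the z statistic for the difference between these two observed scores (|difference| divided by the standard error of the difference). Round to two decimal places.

0.67

The standard error of measurement is 15.200×√(1 − 0.613) ≈ 15.200×0.622 ≈ 9.456.
Standard error of the difference = 9.456·√2 ≈ 13.373
z = 9 / 13.373 ≈ 0.673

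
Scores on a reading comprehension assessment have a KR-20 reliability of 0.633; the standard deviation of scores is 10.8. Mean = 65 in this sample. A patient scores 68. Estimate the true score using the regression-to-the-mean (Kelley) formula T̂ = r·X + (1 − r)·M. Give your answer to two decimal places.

66.90

Estimated true score = 0.633·68 + (1 − 0.633)·65 ≈ 66.899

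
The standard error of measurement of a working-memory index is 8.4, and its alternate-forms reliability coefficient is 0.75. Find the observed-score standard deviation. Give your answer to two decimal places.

16.80

σ = SEM·(1 − r)^(−1/2) ≈ 8.4×2.0000 ≈ 16.8000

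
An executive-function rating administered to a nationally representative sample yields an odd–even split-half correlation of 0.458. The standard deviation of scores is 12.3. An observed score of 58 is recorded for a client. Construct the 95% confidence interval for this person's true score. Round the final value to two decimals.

Spearman-Brown: r = 2(0.458) / (1 + 0.458) = 0.91600 / 1.45800 ≈ 0.62826
SEM = 12.30000*√(1 − 0.62826) ≈ 7.49939
Margin = 1.96 * 7.49939 ≈ 14.69881
Interval: (43.30119, 72.69881)

[43.30, 72.70]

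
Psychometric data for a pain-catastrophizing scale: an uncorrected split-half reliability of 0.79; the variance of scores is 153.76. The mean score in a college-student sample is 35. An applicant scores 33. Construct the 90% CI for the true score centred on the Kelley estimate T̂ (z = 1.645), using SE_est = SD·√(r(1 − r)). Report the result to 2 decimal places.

SD = √153.76 ≃ 12.400
r_full = 2·0.79 / (1 + 0.79) ≃ 0.883
T̂ = r·X + (1 − r)·M = 0.883×33 + 0.117×35 ≃ 29.128 + 4.106 ≃ 33.235
SE_est = 12.400×√(0.883×0.117) ≃ 3.990
CI = 33.235 ± 1.645 × 3.990 → [26.671, 39.799]

[26.67, 39.80]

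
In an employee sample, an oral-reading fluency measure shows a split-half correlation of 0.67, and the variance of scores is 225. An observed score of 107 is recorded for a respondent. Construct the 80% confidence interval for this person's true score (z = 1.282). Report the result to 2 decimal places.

[98.45, 115.55]

σ = 225^(1/2) = 15.0000
Full-length reliability (Spearman-Brown) = 2(0.67)/(1+0.67) ≃ 0.8024
SEM = 15.0000 · √(1 − 0.8024) = 15.0000 · √0.1976 ≃ 15.0000 · 0.4445 ≃ 6.6679
Half-width = 1.282·6.6679 ≃ 8.5483
Interval: (98.4517, 115.5483)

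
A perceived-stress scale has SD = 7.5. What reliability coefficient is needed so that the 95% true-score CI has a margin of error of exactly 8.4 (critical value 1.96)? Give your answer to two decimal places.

0.67

Required SEM = 8.4 / 1.96 ≈ 4.28571
Required reliability = 1 − (SEM/SD)² = 1 − 0.32653 ≈ 0.67347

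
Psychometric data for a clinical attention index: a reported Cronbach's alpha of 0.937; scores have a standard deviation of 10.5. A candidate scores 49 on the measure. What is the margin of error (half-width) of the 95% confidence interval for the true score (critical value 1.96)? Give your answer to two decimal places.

5.17

SEM = 10.5000*√(1 − 0.9370) ≈ 2.6355
Margin = 1.96 * 2.6355 ≈ 5.1655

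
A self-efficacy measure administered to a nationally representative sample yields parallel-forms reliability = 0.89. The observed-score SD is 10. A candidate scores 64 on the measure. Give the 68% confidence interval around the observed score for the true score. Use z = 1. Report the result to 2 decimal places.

[60.68, 67.32]

SEM = 10.000·√(1 − 0.890) ≈ 3.317
Margin = 1 · 3.317 ≈ 3.317
CI = 64 ± 3.317 → [60.683, 67.317]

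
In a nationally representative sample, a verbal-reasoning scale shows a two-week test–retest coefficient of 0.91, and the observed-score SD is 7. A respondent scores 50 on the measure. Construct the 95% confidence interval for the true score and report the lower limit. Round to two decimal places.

The standard error of measurement is 7.0000·√(1 − 0.9100) ≈ 7.0000·0.3000 ≈ 2.1000.
Margin = 1.96 · 2.1000 ≈ 4.1160
Lower limit = 50 − 4.1160 ≈ 45.8840

45.88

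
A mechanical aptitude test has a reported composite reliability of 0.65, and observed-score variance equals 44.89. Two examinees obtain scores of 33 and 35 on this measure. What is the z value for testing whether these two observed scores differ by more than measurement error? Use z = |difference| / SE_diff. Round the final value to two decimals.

SD = √44.89 = 6.700
SEM = 6.700 * √(1 − 0.650) = 6.700 * √0.350 ≈ 6.700 * 0.592 ≈ 3.964
SE_diff = SEM * √2 ≈ 3.964 * 1.414 ≈ 5.606
z = 2 / 5.606 ≈ 0.357

0.36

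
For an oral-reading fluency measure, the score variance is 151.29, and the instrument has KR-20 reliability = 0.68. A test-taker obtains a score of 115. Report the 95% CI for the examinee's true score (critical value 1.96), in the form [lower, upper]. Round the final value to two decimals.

[101.36, 128.64]

σ = 151.29^(1/2) = 12.3000
SEM = 12.3000 * √(1 − 0.6800) = 12.3000 * √0.3200 ≈ 12.3000 * 0.5657 ≈ 6.9579
Margin = 1.96 * 6.9579 ≈ 13.6375
CI = 115 ± 13.6375 → [101.3625, 128.6375]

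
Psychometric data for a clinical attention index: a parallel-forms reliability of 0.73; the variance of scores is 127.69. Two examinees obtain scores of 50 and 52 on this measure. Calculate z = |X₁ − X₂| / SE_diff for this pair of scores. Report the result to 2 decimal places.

0.24

σ = 127.69^(1/2) = 11.300
The standard error of measurement is 11.300*√(1 − 0.730) ≃ 11.300*0.520 ≃ 5.872.
SE_diff = SEM * √2 ≃ 5.872 * 1.414 ≃ 8.304
z = 2 / 8.304 ≃ 0.241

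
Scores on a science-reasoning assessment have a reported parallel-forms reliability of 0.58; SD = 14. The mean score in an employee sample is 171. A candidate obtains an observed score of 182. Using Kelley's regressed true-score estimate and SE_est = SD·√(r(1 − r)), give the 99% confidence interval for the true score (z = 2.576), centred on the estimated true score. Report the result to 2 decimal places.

[159.58, 195.18]

T̂ = r·X + (1 − r)·M = 0.58000·182 + 0.42000·171 = 105.56000 + 71.82000 ≈ 177.38000
SE_est = SD · √(r(1 − r)) = 14.00000 · √0.24360 ≈ 14.00000 · 0.49356 ≈ 6.90982
CI = 177.38000 ± 2.576 · 6.90982 → [159.58031, 195.17969]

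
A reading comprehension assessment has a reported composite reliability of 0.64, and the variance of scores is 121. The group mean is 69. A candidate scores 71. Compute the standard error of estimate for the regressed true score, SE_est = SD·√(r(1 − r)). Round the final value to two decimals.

SD = √121 = 11.0000
SE_est = SD · √(r(1 − r)) = 11.0000 · √0.2304 ≈ 11.0000 · 0.4800 ≈ 5.2800

5.28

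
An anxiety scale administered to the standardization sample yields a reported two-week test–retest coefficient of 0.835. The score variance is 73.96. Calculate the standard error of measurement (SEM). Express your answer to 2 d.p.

SD = √73.96 ≈ 8.600
SEM = 8.600 * √(1 − 0.835) = 8.600 * √0.165 ≈ 8.600 * 0.406 ≈ 3.493

3.49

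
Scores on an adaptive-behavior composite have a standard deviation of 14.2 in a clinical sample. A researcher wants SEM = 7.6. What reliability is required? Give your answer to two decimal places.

Required reliability = 1 − (SEM/SD)² = 1 − 0.2865 ≈ 0.7135

0.71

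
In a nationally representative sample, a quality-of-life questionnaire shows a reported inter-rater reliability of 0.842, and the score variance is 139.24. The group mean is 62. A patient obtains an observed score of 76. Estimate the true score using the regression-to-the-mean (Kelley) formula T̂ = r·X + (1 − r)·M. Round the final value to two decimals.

73.79

T̂ = r·X + (1 − r)·M = 0.842×76 + 0.158×62 = 63.992 + 9.796 ≈ 73.788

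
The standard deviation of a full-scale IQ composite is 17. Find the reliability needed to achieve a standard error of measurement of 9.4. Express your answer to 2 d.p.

0.69

r = 1 − (SEM / SD)² = 1 − (9.40000 / 17)² ≈ 1 − 0.30574 ≈ 0.69426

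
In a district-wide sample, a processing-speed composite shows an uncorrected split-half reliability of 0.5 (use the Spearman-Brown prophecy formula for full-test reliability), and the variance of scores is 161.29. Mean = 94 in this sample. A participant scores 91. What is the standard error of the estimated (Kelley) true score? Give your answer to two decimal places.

5.99

σ = 161.29^(1/2) = 12.700
Spearman-Brown: r = 2(0.5) / (1 + 0.5) = 1.000 / 1.500 ≈ 0.667
SE_est = SD * √(r(1 − r)) = 12.700 * √0.222 ≈ 12.700 * 0.471 ≈ 5.987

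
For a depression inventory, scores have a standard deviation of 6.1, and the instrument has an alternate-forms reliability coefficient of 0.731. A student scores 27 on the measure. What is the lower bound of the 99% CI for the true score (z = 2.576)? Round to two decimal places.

18.85

SEM = 6.1000 * √(1 − 0.7310) = 6.1000 * √0.2690 ≈ 6.1000 * 0.5187 ≈ 3.1638
Margin = 2.576 * 3.1638 ≈ 8.1499
Lower limit = 27 − 8.1499 ≈ 18.8501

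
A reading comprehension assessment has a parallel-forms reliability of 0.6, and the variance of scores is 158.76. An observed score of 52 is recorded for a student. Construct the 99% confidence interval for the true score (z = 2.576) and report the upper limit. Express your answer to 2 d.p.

72.53

σ = 158.76^(1/2) = 12.6000
SEM = 12.6000*√(1 − 0.6000) ≈ 7.9689
Margin = 2.576 * 7.9689 ≈ 20.5280
Upper limit = 52 + 20.5280 ≈ 72.5280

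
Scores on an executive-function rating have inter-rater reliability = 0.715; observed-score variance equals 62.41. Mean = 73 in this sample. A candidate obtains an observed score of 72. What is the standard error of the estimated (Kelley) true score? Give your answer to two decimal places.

3.57

σ = 62.41^(1/2) = 7.9000
SE_est = SD × √(r(1 − r)) = 7.9000 × √0.2038 ≈ 7.9000 × 0.4514 ≈ 3.5662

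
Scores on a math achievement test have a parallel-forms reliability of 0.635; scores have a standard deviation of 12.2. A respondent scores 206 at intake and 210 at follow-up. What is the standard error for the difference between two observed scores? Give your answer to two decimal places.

10.42

SEM = 12.2000 · √(1 − 0.6350) = 12.2000 · √0.3650 ≈ 12.2000 · 0.6042 ≈ 7.3707
SE_diff = SEM · √2 ≈ 7.3707 · 1.4142 ≈ 10.4237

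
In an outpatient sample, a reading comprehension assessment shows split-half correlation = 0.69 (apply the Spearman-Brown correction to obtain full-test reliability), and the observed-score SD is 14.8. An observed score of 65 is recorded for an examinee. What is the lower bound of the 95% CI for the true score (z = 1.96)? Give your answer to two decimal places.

Spearman-Brown: r = 2(0.69) / (1 + 0.69) = 1.38000 / 1.69000 ≈ 0.81657
SEM = 14.80000 * √(1 − 0.81657) = 14.80000 * √0.18343 ≈ 14.80000 * 0.42829 ≈ 6.33869
Margin = 1.96 * 6.33869 ≈ 12.42382
Lower limit = 65 − 12.42382 ≈ 52.57618

52.58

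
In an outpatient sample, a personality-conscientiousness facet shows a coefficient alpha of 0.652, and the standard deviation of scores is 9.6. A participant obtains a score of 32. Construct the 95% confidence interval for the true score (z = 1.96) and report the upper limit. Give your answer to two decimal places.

The standard error of measurement is 9.6000×√(1 − 0.6520) ≈ 9.6000×0.5899 ≈ 5.6632.
Half-width = 1.96×5.6632 ≈ 11.0998
Upper limit = 32 + 11.0998 ≈ 43.0998

43.10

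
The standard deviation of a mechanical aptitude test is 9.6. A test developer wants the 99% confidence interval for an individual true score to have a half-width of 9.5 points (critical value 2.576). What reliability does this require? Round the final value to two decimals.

0.85

SEM needed = half-width / z = 9.5/2.576 ≈ 3.688
r = 1 − (SEM / SD)² = 1 − (3.688 / 9.6)² ≈ 1 − 0.148 ≈ 0.852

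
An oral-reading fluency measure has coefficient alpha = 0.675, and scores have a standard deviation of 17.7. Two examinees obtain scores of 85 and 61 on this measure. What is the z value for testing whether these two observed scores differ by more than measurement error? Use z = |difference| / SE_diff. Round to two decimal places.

SEM = 17.7000 * √(1 − 0.6750) = 17.7000 * √0.3250 ≃ 17.7000 * 0.5701 ≃ 10.0906
Standard error of the difference = 10.0906·√2 ≃ 14.2702
z = |85 − 61| / 14.2702 = 24 / 14.2702 ≃ 1.6818

1.68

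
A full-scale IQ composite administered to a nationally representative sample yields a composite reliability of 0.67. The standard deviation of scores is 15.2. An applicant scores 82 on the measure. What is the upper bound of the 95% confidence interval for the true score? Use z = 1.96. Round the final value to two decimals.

SEM = 15.200 · √(1 − 0.670) = 15.200 · √0.330 ≃ 15.200 · 0.574 ≃ 8.732
1.96 · SEM ≃ 17.114
Upper limit = 82 + 17.114 ≃ 99.114

99.11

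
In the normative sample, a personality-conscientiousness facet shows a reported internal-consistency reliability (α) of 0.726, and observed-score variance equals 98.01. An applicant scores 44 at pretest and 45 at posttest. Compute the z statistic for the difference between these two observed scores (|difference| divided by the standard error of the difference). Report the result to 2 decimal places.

0.14

SD = √98.01 = 9.900
The standard error of measurement is 9.900*√(1 − 0.726) ≈ 9.900*0.523 ≈ 5.182.
SE_diff = SEM * √2 ≈ 5.182 * 1.414 ≈ 7.329
z = 1 / 7.329 ≈ 0.136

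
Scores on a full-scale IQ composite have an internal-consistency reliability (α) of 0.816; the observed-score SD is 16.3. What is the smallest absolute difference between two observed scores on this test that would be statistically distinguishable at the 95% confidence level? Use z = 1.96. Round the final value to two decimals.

SEM = 16.3000×√(1 − 0.8160) ≈ 6.9919
Standard error of the difference = 6.9919·√2 ≈ 9.8881
Smallest detectable difference = 1.96×9.8881 ≈ 19.3806

19.38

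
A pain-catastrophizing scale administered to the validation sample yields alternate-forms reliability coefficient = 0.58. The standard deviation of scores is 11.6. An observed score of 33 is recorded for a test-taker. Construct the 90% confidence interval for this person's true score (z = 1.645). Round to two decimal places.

SEM = 11.6000*√(1 − 0.5800) ≈ 7.5177
Margin = 1.645 * 7.5177 ≈ 12.3665
Interval: (20.6335, 45.3665)

[20.63, 45.37]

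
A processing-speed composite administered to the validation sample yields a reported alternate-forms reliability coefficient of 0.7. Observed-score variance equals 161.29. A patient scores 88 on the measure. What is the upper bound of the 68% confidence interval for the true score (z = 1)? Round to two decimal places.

94.96

SD = √161.29 ≃ 12.7000
SEM = 12.7000 × √(1 − 0.7000) = 12.7000 × √0.3000 ≃ 12.7000 × 0.5477 ≃ 6.9561
1 × SEM ≃ 6.9561
Upper bound: 88 + 6.9561 = 94.9561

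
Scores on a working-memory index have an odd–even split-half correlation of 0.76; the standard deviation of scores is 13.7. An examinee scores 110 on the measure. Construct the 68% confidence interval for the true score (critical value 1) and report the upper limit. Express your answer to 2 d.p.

115.06

Spearman-Brown: r = 2(0.76) / (1 + 0.76) = 1.520 / 1.760 ≈ 0.864
SEM = 13.700 · √(1 − 0.864) = 13.700 · √0.136 ≈ 13.700 · 0.369 ≈ 5.059
1 · SEM ≈ 5.059
Upper bound: 110 + 5.059 = 115.059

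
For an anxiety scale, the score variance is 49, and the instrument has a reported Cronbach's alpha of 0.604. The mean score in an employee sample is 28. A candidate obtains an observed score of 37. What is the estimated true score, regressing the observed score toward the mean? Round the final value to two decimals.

Estimated true score = 0.604*37 + (1 − 0.604)*28 ≈ 33.436

33.44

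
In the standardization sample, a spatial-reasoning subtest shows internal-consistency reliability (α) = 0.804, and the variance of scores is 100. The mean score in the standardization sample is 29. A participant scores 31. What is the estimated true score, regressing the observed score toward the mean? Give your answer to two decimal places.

T̂ = 0.804(31) + 0.196(29) ≈ 30.608

30.61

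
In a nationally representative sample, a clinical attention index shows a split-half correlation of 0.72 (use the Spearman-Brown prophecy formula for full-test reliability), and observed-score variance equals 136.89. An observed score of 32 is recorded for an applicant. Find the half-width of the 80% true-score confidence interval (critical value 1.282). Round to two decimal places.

SD = √136.89 = 11.70000
r_full = 2·0.72 / (1 + 0.72) ≃ 0.83721
SEM = 11.70000 · √(1 − 0.83721) = 11.70000 · √0.16279 ≃ 11.70000 · 0.40347 ≃ 4.72064
Margin = 1.282 · 4.72064 ≃ 6.05186

6.05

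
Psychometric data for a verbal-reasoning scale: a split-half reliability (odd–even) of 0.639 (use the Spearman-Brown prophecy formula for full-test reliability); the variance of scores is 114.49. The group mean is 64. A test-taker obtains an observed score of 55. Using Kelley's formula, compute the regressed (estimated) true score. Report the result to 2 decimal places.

r_full = 2·0.639 / (1 + 0.639) ≃ 0.780
T̂ = 0.780(55) + 0.220(64) ≃ 56.982

56.98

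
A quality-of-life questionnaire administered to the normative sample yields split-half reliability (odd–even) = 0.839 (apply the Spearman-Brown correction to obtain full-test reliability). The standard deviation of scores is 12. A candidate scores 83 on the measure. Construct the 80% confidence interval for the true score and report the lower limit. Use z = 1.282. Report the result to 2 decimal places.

78.45

Full-length reliability (Spearman-Brown) = 2(0.839)/(1+0.839) ≈ 0.9125
The standard error of measurement is 12.0000×√(1 − 0.9125) ≈ 12.0000×0.2959 ≈ 3.5506.
1.282 × SEM ≈ 4.5519
Lower limit = 83 − 4.5519 ≈ 78.4481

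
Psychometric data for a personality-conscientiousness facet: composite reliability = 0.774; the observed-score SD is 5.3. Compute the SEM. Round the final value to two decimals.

2.52

The standard error of measurement is 5.3000×√(1 − 0.7740) ≈ 5.3000×0.4754 ≈ 2.5196.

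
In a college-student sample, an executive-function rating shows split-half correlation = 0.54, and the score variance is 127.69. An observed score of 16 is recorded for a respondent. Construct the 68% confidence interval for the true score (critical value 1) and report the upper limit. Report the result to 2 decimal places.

SD = √127.69 ≈ 11.3000
r_full = 2·0.54 / (1 + 0.54) ≈ 0.7013
SEM = 11.3000 × √(1 − 0.7013) = 11.3000 × √0.2987 ≈ 11.3000 × 0.5465 ≈ 6.1759
Half-width = 1×6.1759 ≈ 6.1759
Upper limit = 16 + 6.1759 ≈ 22.1759

22.18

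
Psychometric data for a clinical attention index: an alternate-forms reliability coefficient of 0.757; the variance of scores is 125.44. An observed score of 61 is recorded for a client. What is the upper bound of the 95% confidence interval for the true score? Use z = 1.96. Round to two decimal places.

SD = √125.44 = 11.200
SEM = 11.200·√(1 − 0.757) ≃ 5.521
Margin = 1.96 · 5.521 ≃ 10.821
Upper limit = 61 + 10.821 ≃ 71.821

71.82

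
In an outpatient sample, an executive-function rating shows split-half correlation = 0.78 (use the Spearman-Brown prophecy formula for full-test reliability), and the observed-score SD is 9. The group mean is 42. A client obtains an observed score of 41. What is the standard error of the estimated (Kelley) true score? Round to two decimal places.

2.96

Spearman-Brown: r = 2(0.78) / (1 + 0.78) = 1.560 / 1.780 ≈ 0.876
SE_est = 9.000·√[r(1 − r)] ≈ 2.962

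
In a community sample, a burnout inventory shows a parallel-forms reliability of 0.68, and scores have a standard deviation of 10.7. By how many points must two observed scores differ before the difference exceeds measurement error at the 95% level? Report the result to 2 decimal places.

16.78

SEM = 10.70000 · √(1 − 0.68000) = 10.70000 · √0.32000 ≃ 10.70000 · 0.56569 ≃ 6.05283
SE_diff = SEM · √2 ≃ 6.05283 · 1.41421 ≃ 8.56000
Minimum reliable difference = 1.96 · SE_diff ≃ 1.96 · 8.56000 ≃ 16.77760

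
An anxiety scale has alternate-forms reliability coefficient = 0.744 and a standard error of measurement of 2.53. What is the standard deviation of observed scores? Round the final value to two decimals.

SD = SEM / √(1 − r) = 2.53 / √0.256 ≈ 2.53 / 0.506 ≈ 5.000

5.00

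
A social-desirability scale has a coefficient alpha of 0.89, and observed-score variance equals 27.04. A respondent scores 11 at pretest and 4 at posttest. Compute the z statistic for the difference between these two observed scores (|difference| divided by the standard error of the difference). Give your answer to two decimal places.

2.87

σ = 27.04^(1/2) = 5.200
The standard error of measurement is 5.200×√(1 − 0.890) ≃ 5.200×0.332 ≃ 1.725.
SE_diff = SEM × √2 ≃ 1.725 × 1.414 ≃ 2.439
z = |11 − 4| / 2.439 = 7 / 2.439 ≃ 2.870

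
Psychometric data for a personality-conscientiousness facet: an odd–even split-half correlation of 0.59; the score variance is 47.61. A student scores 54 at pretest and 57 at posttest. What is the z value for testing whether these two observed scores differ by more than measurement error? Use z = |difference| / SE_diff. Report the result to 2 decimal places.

0.61

σ = 47.61^(1/2) = 6.900
Full-length reliability (Spearman-Brown) = 2(0.59)/(1+0.59) ≈ 0.742
SEM = 6.900 × √(1 − 0.742) = 6.900 × √0.258 ≈ 6.900 × 0.508 ≈ 3.504
SE_diff = SEM × √2 ≈ 3.504 × 1.414 ≈ 4.955
z = |54 − 57| / 4.955 = 3 / 4.955 ≈ 0.605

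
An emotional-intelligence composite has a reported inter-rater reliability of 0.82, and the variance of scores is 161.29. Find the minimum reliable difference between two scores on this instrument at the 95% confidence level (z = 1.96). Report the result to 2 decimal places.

SD = √161.29 ≈ 12.7000
SEM = 12.7000 · √(1 − 0.8200) = 12.7000 · √0.1800 ≈ 12.7000 · 0.4243 ≈ 5.3882
SE_diff = SEM · √2 ≈ 5.3882 · 1.4142 ≈ 7.6200
Minimum reliable difference = 1.96 · SE_diff ≈ 1.96 · 7.6200 ≈ 14.9352

14.94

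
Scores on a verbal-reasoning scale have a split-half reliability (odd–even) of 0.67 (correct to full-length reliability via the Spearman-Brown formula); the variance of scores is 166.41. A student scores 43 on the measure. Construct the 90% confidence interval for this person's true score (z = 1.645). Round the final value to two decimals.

σ = 166.41^(1/2) = 12.900
Spearman-Brown: r = 2(0.67) / (1 + 0.67) = 1.340 / 1.670 ≈ 0.802
The standard error of measurement is 12.900·√(1 − 0.802) ≈ 12.900·0.445 ≈ 5.734.
Margin = 1.645 · 5.734 ≈ 9.433
90% CI: 43 ± 9.433 = [33.567, 52.433]

[33.57, 52.43]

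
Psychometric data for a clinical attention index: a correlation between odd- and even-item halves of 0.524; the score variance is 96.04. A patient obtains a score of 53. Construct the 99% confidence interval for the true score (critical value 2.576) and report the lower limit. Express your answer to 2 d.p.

SD = √96.04 ≈ 9.80000
Full-length reliability (Spearman-Brown) = 2(0.524)/(1+0.524) ≈ 0.68766
SEM = 9.80000×√(1 − 0.68766) ≈ 5.47693
Half-width = 2.576×5.47693 ≈ 14.10857
Lower limit = 53 − 14.10857 ≈ 38.89143

38.89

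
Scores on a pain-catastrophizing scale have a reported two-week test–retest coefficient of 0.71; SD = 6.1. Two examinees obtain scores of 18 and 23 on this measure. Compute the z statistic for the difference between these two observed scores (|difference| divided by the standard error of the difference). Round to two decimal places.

SEM = 6.100 * √(1 − 0.710) = 6.100 * √0.290 ≃ 6.100 * 0.539 ≃ 3.285
SE_diff = √2 * SEM ≃ 4.646
z = |18 − 23| / 4.646 = 5 / 4.646 ≃ 1.076

1.08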